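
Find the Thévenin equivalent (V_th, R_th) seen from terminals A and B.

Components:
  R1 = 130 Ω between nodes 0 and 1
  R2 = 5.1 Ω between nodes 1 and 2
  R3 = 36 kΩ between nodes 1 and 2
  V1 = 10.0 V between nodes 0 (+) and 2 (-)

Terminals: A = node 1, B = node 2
Step 1 — V_th is the open-circuit voltage V_A - V_B (nothing connected across the terminals).
Nodal analysis, taking node 2 as the 0 V reference.
Source V1 fixes V_0 = 10 V.
KCL at each unknown node (sum of currents leaving = 0; resistances in Ω):
  Node 1: (V_1 - 10)/130 + (V_1 - 0)/5.1 + (V_1 - 0)/36000 = 0
Collecting terms: 0.2038 × V_1 = 0.07692  =>  V_1 = 0.3774 V
V_th = V_1 - V_2 = 0.3774 - 0 = 0.3774 V
Step 2 — R_th: zero the source — replace V1 by a short circuit (node 2 merges into node 0) — and find the resistance seen between A (node 1) and B (node 0).
Reduce the network between node 1 (A) and node 0 (B) by series/parallel combination:
  Rp1 = R1 ‖ R2 ‖ R3 (parallel, all between nodes 0 and 1) = 1/(1/130 + 1/5.1 + 1/36000) = 4.907 Ω
R_th = 4.907 Ω

Final answer: V_th = 0.3774 V, R_th = 4.907 Ω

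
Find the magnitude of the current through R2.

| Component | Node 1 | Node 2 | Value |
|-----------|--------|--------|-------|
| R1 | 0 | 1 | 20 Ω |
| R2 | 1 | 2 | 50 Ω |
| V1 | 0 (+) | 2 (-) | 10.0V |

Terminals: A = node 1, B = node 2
Nodal analysis, taking node 2 as the 0 V reference.
Source V1 fixes V_0 = 10 V.
KCL at each unknown node (sum of currents leaving = 0; resistances in Ω):
  Node 1: (V_1 - 10)/20 + (V_1 - 0)/50 = 0
Collecting terms: 0.07 × V_1 = 0.5  =>  V_1 = 7.143 V
I_R2 = (V_1 - V_2)/R2 = (7.143 - 0)/50 = 0.1429 A
|I_R2| = 0.1429 A

Final answer: |I_R2| = 0.1429 A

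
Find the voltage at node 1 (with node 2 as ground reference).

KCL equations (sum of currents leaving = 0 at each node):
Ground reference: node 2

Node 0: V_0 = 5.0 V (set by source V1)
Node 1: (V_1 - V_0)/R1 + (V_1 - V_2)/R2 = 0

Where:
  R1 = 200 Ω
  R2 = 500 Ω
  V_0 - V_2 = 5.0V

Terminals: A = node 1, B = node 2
Nodal analysis, taking node 2 as the 0 V reference.
Source V1 fixes V_0 = 5 V.
KCL at each unknown node (sum of currents leaving = 0; resistances in Ω):
  Node 1: (V_1 - 5)/200 + (V_1 - 0)/500 = 0
Collecting terms: 0.007 × V_1 = 0.025  =>  V_1 = 3.571 V
The requested potential is V_1 = 3.571 V.

Final answer: V_1 = 3.571 V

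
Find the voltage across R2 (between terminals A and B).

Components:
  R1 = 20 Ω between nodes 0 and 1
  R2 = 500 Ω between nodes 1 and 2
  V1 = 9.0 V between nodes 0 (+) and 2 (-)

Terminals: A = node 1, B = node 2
R1 and R2 are in series across V1 (node 0 → node 1 → node 2), and the output A–B is taken across R2, so this is a voltage divider.
Series current: I = V1/(R1 + R2) = 9/(20 + 500) = 9/520 = 0.01731 A
V_R2 = I × R2 = V1 × R2/(R1 + R2) = 9 × 500/520 = 8.654 V

Final answer: 8.654 V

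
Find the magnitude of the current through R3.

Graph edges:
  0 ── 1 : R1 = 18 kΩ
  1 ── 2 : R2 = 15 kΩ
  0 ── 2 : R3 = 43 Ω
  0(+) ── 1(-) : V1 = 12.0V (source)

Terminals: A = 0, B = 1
Nodal analysis, taking node 1 as the 0 V reference.
Source V1 fixes V_0 = 12 V.
KCL at each unknown node (sum of currents leaving = 0; resistances in Ω):
  Node 2: (V_2 - 0)/15000 + (V_2 - 12)/43 = 0
Collecting terms: 0.02332 × V_2 = 0.2791  =>  V_2 = 11.97 V
I_R3 = (V_0 - V_2)/R3 = (12 - 11.97)/43 = 0.0007977 A
|I_R3| = 0.0007977 A

Final answer: |I_R3| = 0.0007977 A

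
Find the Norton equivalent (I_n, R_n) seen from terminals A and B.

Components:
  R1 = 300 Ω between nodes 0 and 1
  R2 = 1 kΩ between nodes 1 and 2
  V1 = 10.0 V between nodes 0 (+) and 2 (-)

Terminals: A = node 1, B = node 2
Find the Thévenin equivalent first; then I_n = V_th/R_th and R_n = R_th.
Step 1 — V_th is the open-circuit voltage V_A - V_B (nothing connected across the terminals).
Nodal analysis, taking node 2 as the 0 V reference.
Source V1 fixes V_0 = 10 V.
KCL at each unknown node (sum of currents leaving = 0; resistances in Ω):
  Node 1: (V_1 - 10)/300 + (V_1 - 0)/1000 = 0
Collecting terms: 0.004333 × V_1 = 0.03333  =>  V_1 = 7.692 V
V_th = V_1 - V_2 = 7.692 - 0 = 7.692 V
Step 2 — R_th: zero the source — replace V1 by a short circuit (node 2 merges into node 0) — and find the resistance seen between A (node 1) and B (node 0).
Reduce the network between node 1 (A) and node 0 (B) by series/parallel combination:
  Rp1 = R1 ‖ R2 (parallel, both between nodes 0 and 1) = 1/(1/300 + 1/1000) = 230.8 Ω
R_th = 230.8 Ω
I_n = V_th/R_th = 7.692/230.8 = 0.03333 A, and R_n = R_th = 230.8 Ω

Final answer: I_n = 0.03333 A, R_n = 230.8 Ω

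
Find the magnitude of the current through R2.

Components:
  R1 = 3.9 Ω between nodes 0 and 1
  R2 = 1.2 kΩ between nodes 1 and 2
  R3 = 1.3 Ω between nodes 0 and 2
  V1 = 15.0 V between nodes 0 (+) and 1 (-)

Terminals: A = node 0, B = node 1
Nodal analysis, taking node 1 as the 0 V reference.
Source V1 fixes V_0 = 15 V.
KCL at each unknown node (sum of currents leaving = 0; resistances in Ω):
  Node 2: (V_2 - 0)/1200 + (V_2 - 15)/1.3 = 0
Collecting terms: 0.7701 × V_2 = 11.54  =>  V_2 = 14.98 V
I_R2 = (V_1 - V_2)/R2 = (0 - 14.98)/1200 = -0.01249 A
|I_R2| = 0.01249 A

Final answer: |I_R2| = 0.01249 A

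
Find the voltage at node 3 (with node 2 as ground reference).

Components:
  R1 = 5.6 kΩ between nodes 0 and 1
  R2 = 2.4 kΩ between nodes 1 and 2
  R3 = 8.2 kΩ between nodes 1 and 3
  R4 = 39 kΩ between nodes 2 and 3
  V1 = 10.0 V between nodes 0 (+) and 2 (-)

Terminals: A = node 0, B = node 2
Nodal analysis, taking node 2 as the 0 V reference.
Source V1 fixes V_0 = 10 V.
KCL at each unknown node (sum of currents leaving = 0; resistances in Ω):
  Node 1: (V_1 - 10)/5600 + (V_1 - 0)/2400 + (V_1 - V_3)/8200 = 0
  Node 3: (V_3 - V_1)/8200 + (V_3 - 0)/39000 = 0
Collecting terms (coefficients in siemens):
  0.0007172·V_1 - 0.000122·V_3 = 0.001786
  0.0001476·V_3 - 0.000122·V_1 = 0
Determinant D = (0.0007172)(0.0001476) - (-0.000122)(-0.000122) = 0.00000009098
V_1 = [(0.001786)(0.0001476) - (-0.000122)(0)]/D = 2.897 V
V_3 = [(0.0007172)(0) - (0.001786)(-0.000122)]/D = 2.394 V
The requested potential is V_3 = 2.394 V.

Final answer: V_3 = 2.394 V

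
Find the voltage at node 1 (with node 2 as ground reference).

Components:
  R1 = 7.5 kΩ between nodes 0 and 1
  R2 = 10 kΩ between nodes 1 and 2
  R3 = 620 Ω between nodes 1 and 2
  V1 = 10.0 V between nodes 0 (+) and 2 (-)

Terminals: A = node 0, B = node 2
Nodal analysis, taking node 2 as the 0 V reference.
Source V1 fixes V_0 = 10 V.
KCL at each unknown node (sum of currents leaving = 0; resistances in Ω):
  Node 1: (V_1 - 10)/7500 + (V_1 - 0)/10000 + (V_1 - 0)/620 = 0
Collecting terms: 0.001846 × V_1 = 0.001333  =>  V_1 = 0.7222 V
The requested potential is V_1 = 0.7222 V.

Final answer: V_1 = 0.7222 V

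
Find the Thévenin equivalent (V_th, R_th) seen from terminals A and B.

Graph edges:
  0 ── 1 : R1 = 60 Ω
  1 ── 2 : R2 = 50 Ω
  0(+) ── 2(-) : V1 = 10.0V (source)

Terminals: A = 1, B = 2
Step 1 — V_th is the open-circuit voltage V_A - V_B (nothing connected across the terminals).
Nodal analysis, taking node 2 as the 0 V reference.
Source V1 fixes V_0 = 10 V.
KCL at each unknown node (sum of currents leaving = 0; resistances in Ω):
  Node 1: (V_1 - 10)/60 + (V_1 - 0)/50 = 0
Collecting terms: 0.03667 × V_1 = 0.1667  =>  V_1 = 4.545 V
V_th = V_1 - V_2 = 4.545 - 0 = 4.545 V
Step 2 — R_th: zero the source — replace V1 by a short circuit (node 2 merges into node 0) — and find the resistance seen between A (node 1) and B (node 0).
Reduce the network between node 1 (A) and node 0 (B) by series/parallel combination:
  Rp1 = R1 ‖ R2 (parallel, both between nodes 0 and 1) = 1/(1/60 + 1/50) = 27.27 Ω
R_th = 27.27 Ω

Final answer: V_th = 4.545 V, R_th = 27.27 Ω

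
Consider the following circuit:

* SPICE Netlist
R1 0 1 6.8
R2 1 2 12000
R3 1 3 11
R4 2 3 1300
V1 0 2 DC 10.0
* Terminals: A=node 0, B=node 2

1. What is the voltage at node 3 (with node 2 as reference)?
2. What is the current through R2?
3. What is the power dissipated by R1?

Nodal analysis, taking node 2 as the 0 V reference.
Source V1 fixes V_0 = 10 V.
KCL at each unknown node (sum of currents leaving = 0; resistances in Ω):
  Node 1: (V_1 - 10)/6.8 + (V_1 - 0)/12000 + (V_1 - V_3)/11 = 0
  Node 3: (V_3 - V_1)/11 + (V_3 - 0)/1300 = 0
Collecting terms (coefficients in siemens):
  0.2381·V_1 - 0.09091·V_3 = 1.471
  0.09168·V_3 - 0.09091·V_1 = 0
Determinant D = (0.2381)(0.09168) - (-0.09091)(-0.09091) = 0.01356
V_1 = [(1.471)(0.09168) - (-0.09091)(0)]/D = 9.943 V
V_3 = [(0.2381)(0) - (1.471)(-0.09091)]/D = 9.859 V
Part 1:
  Read off the nodal solution: V_3 = 9.859 V
Part 2:
  I_R2 = (V_1 - V_2)/R2 = (9.943 - 0)/12000 = 0.0008286 A
  Magnitude: I_R2 = 0.0008286 A
Part 3:
  I_R1 = (V_0 - V_1)/R1 = (10 - 9.943)/6.8 = 0.008413 A
  P_R1 = I_R1² × R1 = (0.008413)² × 6.8 = 0.0004813 W

Final answers:
1. V_3 = 9.859 V
2. I_R2 = 0.0008286 A
3. P_R1 = 0.0004813 W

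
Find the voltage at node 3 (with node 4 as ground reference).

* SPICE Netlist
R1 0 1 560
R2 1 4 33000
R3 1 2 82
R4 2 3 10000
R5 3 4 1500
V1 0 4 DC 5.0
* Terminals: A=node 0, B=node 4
Nodal analysis, taking node 4 as the 0 V reference.
Source V1 fixes V_0 = 5 V.
KCL at each unknown node (sum of currents leaving = 0; resistances in Ω):
  Node 1: (V_1 - 5)/560 + (V_1 - 0)/33000 + (V_1 - V_2)/82 = 0
  Node 2: (V_2 - V_1)/82 + (V_2 - V_3)/10000 = 0
  Node 3: (V_3 - V_2)/10000 + (V_3 - 0)/1500 = 0
Collecting terms (coefficients in siemens):
  0.01401·V_1 - 0.0122·V_2 = 0.008929
  0.0123·V_2 - 0.0122·V_1 - 0.0001·V_3 = 0
  0.0007667·V_3 - 0.0001·V_2 = 0
Solving these 3 simultaneous equations (Gaussian elimination) gives:
  V_1 = 4.693 V, V_2 = 4.66 V, V_3 = 0.6079 V
The requested potential is V_3 = 0.6079 V.

Final answer: V_3 = 0.6079 V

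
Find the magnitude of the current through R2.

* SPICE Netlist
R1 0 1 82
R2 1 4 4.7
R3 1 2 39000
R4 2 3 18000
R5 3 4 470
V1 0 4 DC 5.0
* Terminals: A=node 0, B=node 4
Nodal analysis, taking node 4 as the 0 V reference.
Source V1 fixes V_0 = 5 V.
KCL at each unknown node (sum of currents leaving = 0; resistances in Ω):
  Node 1: (V_1 - 5)/82 + (V_1 - 0)/4.7 + (V_1 - V_2)/39000 = 0
  Node 2: (V_2 - V_1)/39000 + (V_2 - V_3)/18000 = 0
  Node 3: (V_3 - V_2)/18000 + (V_3 - 0)/470 = 0
Collecting terms (coefficients in siemens):
  0.225·V_1 - 0.00002564·V_2 = 0.06098
  0.0000812·V_2 - 0.00002564·V_1 - 0.00005556·V_3 = 0
  0.002183·V_3 - 0.00005556·V_2 = 0
Solving these 3 simultaneous equations (Gaussian elimination) gives:
  V_1 = 0.271 V, V_2 = 0.0871 V, V_3 = 0.002217 V
I_R2 = (V_1 - V_4)/R2 = (0.271 - 0)/4.7 = 0.05767 A
|I_R2| = 0.05767 A

Final answer: |I_R2| = 0.05767 A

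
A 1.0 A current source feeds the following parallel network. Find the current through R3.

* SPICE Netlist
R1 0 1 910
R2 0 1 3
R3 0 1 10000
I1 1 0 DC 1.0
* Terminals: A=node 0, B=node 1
All resistors sit directly between nodes 0 and 1, so they are in parallel and share one voltage V; the full source current 1 A splits among them.
1/R_par = 1/910 + 1/3 + 1/10000 = 0.3345 S  =>  R_par = 2.989 Ω
V = I × R_par = 1 × 2.989 = 2.989 V
I_R3 = V/R3 = 2.989/10000 = 0.0002989 A

Final answer: 0.0002989 A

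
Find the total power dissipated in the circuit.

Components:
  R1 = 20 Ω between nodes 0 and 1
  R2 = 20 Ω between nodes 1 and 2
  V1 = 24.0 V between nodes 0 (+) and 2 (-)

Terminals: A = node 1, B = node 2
Nodal analysis, taking node 2 as the 0 V reference.
Source V1 fixes V_0 = 24 V.
KCL at each unknown node (sum of currents leaving = 0; resistances in Ω):
  Node 1: (V_1 - 24)/20 + (V_1 - 0)/20 = 0
Collecting terms: 0.1 × V_1 = 1.2  =>  V_1 = 12 V
Power in each resistor, P = (ΔV)²/R:
  P_R1 = (24 - 12)²/20 = 7.2 W
  P_R2 = (12 - 0)²/20 = 7.2 W
P_total = P_R1 + P_R2 = 14.4 W

Final answer: 14.4 W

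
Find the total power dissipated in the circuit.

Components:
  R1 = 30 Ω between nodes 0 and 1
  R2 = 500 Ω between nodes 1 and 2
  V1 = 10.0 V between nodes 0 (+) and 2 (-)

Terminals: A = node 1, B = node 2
Nodal analysis, taking node 2 as the 0 V reference.
Source V1 fixes V_0 = 10 V.
KCL at each unknown node (sum of currents leaving = 0; resistances in Ω):
  Node 1: (V_1 - 10)/30 + (V_1 - 0)/500 = 0
Collecting terms: 0.03533 × V_1 = 0.3333  =>  V_1 = 9.434 V
Power in each resistor, P = (ΔV)²/R:
  P_R1 = (10 - 9.434)²/30 = 0.01068 W
  P_R2 = (9.434 - 0)²/500 = 0.178 W
P_total = P_R1 + P_R2 = 0.1887 W

Final answer: 0.1887 W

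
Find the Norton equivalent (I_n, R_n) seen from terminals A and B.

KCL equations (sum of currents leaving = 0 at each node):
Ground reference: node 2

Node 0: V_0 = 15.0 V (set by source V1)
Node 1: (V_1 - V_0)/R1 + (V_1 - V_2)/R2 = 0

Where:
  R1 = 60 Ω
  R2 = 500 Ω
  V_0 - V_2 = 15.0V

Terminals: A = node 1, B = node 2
Find the Thévenin equivalent first; then I_n = V_th/R_th and R_n = R_th.
Step 1 — V_th is the open-circuit voltage V_A - V_B (nothing connected across the terminals).
Nodal analysis, taking node 2 as the 0 V reference.
Source V1 fixes V_0 = 15 V.
KCL at each unknown node (sum of currents leaving = 0; resistances in Ω):
  Node 1: (V_1 - 15)/60 + (V_1 - 0)/500 = 0
Collecting terms: 0.01867 × V_1 = 0.25  =>  V_1 = 13.39 V
V_th = V_1 - V_2 = 13.39 - 0 = 13.39 V
Step 2 — R_th: zero the source — replace V1 by a short circuit (node 2 merges into node 0) — and find the resistance seen between A (node 1) and B (node 0).
Reduce the network between node 1 (A) and node 0 (B) by series/parallel combination:
  Rp1 = R1 ‖ R2 (parallel, both between nodes 0 and 1) = 1/(1/60 + 1/500) = 53.57 Ω
R_th = 53.57 Ω
I_n = V_th/R_th = 13.39/53.57 = 0.25 A, and R_n = R_th = 53.57 Ω

Final answer: I_n = 0.25 A, R_n = 53.57 Ω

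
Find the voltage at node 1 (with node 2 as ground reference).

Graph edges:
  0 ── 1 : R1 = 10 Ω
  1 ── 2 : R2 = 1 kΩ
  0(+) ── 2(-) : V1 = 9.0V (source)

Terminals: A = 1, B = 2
Nodal analysis, taking node 2 as the 0 V reference.
Source V1 fixes V_0 = 9 V.
KCL at each unknown node (sum of currents leaving = 0; resistances in Ω):
  Node 1: (V_1 - 9)/10 + (V_1 - 0)/1000 = 0
Collecting terms: 0.101 × V_1 = 0.9  =>  V_1 = 8.911 V
The requested potential is V_1 = 8.911 V.

Final answer: V_1 = 8.911 V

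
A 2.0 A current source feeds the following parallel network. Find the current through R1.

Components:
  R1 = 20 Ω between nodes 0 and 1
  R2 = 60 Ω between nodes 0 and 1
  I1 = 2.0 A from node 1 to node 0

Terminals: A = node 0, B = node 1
All resistors sit directly between nodes 0 and 1, so they are in parallel and share one voltage V; the full source current 2 A splits among them.
1/R_par = 1/20 + 1/60 = 0.06667 S  =>  R_par = 15 Ω
V = I × R_par = 2 × 15 = 30 V
I_R1 = V/R1 = 30/20 = 1.5 A

Final answer: 1.5 A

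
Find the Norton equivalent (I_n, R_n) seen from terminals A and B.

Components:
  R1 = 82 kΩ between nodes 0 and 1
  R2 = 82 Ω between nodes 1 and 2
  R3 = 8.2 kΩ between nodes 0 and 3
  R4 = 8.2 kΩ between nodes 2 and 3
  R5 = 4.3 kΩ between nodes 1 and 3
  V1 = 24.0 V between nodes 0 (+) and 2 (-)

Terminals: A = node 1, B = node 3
Find the Thévenin equivalent first; then I_n = V_th/R_th and R_n = R_th.
Step 1 — V_th is the open-circuit voltage V_A - V_B (nothing connected across the terminals).
Nodal analysis, taking node 2 as the 0 V reference.
Source V1 fixes V_0 = 24 V.
KCL at each unknown node (sum of currents leaving = 0; resistances in Ω):
  Node 1: (V_1 - 24)/82000 + (V_1 - 0)/82 + (V_1 - V_3)/4300 = 0
  Node 3: (V_3 - 24)/8200 + (V_3 - 0)/8200 + (V_3 - V_1)/4300 = 0
Collecting terms (coefficients in siemens):
  0.01244·V_1 - 0.0002326·V_3 = 0.0002927
  0.0004765·V_3 - 0.0002326·V_1 = 0.002927
Determinant D = (0.01244)(0.0004765) - (-0.0002326)(-0.0002326) = 0.000005873
V_1 = [(0.0002927)(0.0004765) - (-0.0002326)(0.002927)]/D = 0.1396 V
V_3 = [(0.01244)(0.002927) - (0.0002927)(-0.0002326)]/D = 6.211 V
V_th = V_1 - V_3 = 0.1396 - 6.211 = -6.071 V
Step 2 — R_th: zero the source — replace V1 by a short circuit (node 2 merges into node 0) — and find the resistance seen between A (node 1) and B (node 3).
Reduce the network between node 1 (A) and node 3 (B) by series/parallel combination:
  Rp1 = R1 ‖ R2 (parallel, both between nodes 0 and 1) = 1/(1/82000 + 1/82) = 81.92 Ω
  Rp2 = R3 ‖ R4 (parallel, both between nodes 0 and 3) = 1/(1/8200 + 1/8200) = 4100 Ω
  Rs1 = Rp1 + Rp2 (series, joined only at node 0) = 81.92 + 4100 = 4182 Ω
  Rp3 = R5 ‖ Rs1 (parallel, both between nodes 1 and 3) = 1/(1/4300 + 1/4182) = 2120 Ω
R_th = 2.12 kΩ
I_n = V_th/R_th = -6.071/2120 = -0.002864 A, and R_n = R_th = 2.12 kΩ

Final answer: I_n = -0.002864 A, R_n = 2.12 kΩ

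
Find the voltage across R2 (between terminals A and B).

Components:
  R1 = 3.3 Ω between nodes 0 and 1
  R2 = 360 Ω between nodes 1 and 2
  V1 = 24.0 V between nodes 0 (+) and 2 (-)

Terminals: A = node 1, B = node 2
R1 and R2 are in series across V1 (node 0 → node 1 → node 2), and the output A–B is taken across R2, so this is a voltage divider.
Series current: I = V1/(R1 + R2) = 24/(3.3 + 360) = 24/363.3 = 0.06606 A
V_R2 = I × R2 = V1 × R2/(R1 + R2) = 24 × 360/363.3 = 23.78 V

Final answer: 23.78 V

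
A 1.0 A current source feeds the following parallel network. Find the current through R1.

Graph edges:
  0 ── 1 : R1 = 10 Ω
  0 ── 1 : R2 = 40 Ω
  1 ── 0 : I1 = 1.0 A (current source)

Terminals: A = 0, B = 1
All resistors sit directly between nodes 0 and 1, so they are in parallel and share one voltage V; the full source current 1 A splits among them.
1/R_par = 1/10 + 1/40 = 0.125 S  =>  R_par = 8 Ω
V = I × R_par = 1 × 8 = 8 V
I_R1 = V/R1 = 8/10 = 0.8 A

Final answer: 0.8 A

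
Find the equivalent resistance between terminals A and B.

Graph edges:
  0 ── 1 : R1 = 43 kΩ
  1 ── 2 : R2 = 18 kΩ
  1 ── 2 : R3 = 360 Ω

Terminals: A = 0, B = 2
Reduce the network between node 0 (A) and node 2 (B) by series/parallel combination:
  Rp1 = R2 ‖ R3 (parallel, both between nodes 1 and 2) = 1/(1/18000 + 1/360) = 352.9 Ω
  Rs1 = R1 + Rp1 (series, joined only at node 1) = 43000 + 352.9 = 43350 Ω
R_eq = 43.35 kΩ

Final answer: 43.35 kΩ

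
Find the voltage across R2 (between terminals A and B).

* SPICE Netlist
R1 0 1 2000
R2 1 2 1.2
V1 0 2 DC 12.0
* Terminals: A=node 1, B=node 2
R1 and R2 are in series across V1 (node 0 → node 1 → node 2), and the output A–B is taken across R2, so this is a voltage divider.
Series current: I = V1/(R1 + R2) = 12/(2000 + 1.2) = 12/2001 = 0.005996 A
V_R2 = I × R2 = V1 × R2/(R1 + R2) = 12 × 1.2/2001 = 0.007196 V

Final answer: 0.007196 V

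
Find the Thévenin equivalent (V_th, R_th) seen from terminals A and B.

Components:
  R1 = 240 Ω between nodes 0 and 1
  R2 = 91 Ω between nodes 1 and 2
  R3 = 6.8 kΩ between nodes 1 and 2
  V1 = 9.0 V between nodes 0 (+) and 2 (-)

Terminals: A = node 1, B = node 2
Step 1 — V_th is the open-circuit voltage V_A - V_B (nothing connected across the terminals).
Nodal analysis, taking node 2 as the 0 V reference.
Source V1 fixes V_0 = 9 V.
KCL at each unknown node (sum of currents leaving = 0; resistances in Ω):
  Node 1: (V_1 - 9)/240 + (V_1 - 0)/91 + (V_1 - 0)/6800 = 0
Collecting terms: 0.0153 × V_1 = 0.0375  =>  V_1 = 2.451 V
V_th = V_1 - V_2 = 2.451 - 0 = 2.451 V
Step 2 — R_th: zero the source — replace V1 by a short circuit (node 2 merges into node 0) — and find the resistance seen between A (node 1) and B (node 0).
Reduce the network between node 1 (A) and node 0 (B) by series/parallel combination:
  Rp1 = R1 ‖ R2 ‖ R3 (parallel, all between nodes 0 and 1) = 1/(1/240 + 1/91 + 1/6800) = 65.35 Ω
R_th = 65.35 Ω

Final answer: V_th = 2.451 V, R_th = 65.35 Ω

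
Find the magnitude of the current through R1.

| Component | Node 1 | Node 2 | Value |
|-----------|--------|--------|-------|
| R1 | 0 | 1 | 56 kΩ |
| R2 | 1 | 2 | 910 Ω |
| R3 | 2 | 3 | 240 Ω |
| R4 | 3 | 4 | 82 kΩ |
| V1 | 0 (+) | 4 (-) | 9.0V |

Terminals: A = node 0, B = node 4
Nodal analysis, taking node 4 as the 0 V reference.
Source V1 fixes V_0 = 9 V.
KCL at each unknown node (sum of currents leaving = 0; resistances in Ω):
  Node 1: (V_1 - 9)/56000 + (V_1 - V_2)/910 = 0
  Node 2: (V_2 - V_1)/910 + (V_2 - V_3)/240 = 0
  Node 3: (V_3 - V_2)/240 + (V_3 - 0)/82000 = 0
Collecting terms (coefficients in siemens):
  0.001117·V_1 - 0.001099·V_2 = 0.0001607
  0.005266·V_2 - 0.001099·V_1 - 0.004167·V_3 = 0
  0.004179·V_3 - 0.004167·V_2 = 0
Solving these 3 simultaneous equations (Gaussian elimination) gives:
  V_1 = 5.378 V, V_2 = 5.319 V, V_3 = 5.304 V
I_R1 = (V_0 - V_1)/R1 = (9 - 5.378)/56000 = 0.00006468 A
|I_R1| = 0.00006468 A

Final answer: |I_R1| = 6.468e-05 A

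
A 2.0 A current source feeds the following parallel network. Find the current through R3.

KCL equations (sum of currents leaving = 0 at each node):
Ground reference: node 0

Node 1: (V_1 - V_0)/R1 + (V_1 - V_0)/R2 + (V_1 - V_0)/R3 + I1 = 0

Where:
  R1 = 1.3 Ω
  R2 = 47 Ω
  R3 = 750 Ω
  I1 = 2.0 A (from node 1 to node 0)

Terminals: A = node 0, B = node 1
All resistors sit directly between nodes 0 and 1, so they are in parallel and share one voltage V; the full source current 2 A splits among them.
1/R_par = 1/1.3 + 1/47 + 1/750 = 0.7918 S  =>  R_par = 1.263 Ω
V = I × R_par = 2 × 1.263 = 2.526 V
I_R3 = V/R3 = 2.526/750 = 0.003368 A

Final answer: 0.003368 A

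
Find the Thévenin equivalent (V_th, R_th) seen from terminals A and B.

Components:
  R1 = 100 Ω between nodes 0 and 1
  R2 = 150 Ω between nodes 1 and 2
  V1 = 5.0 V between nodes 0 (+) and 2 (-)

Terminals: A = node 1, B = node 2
Step 1 — V_th is the open-circuit voltage V_A - V_B (nothing connected across the terminals).
Nodal analysis, taking node 2 as the 0 V reference.
Source V1 fixes V_0 = 5 V.
KCL at each unknown node (sum of currents leaving = 0; resistances in Ω):
  Node 1: (V_1 - 5)/100 + (V_1 - 0)/150 = 0
Collecting terms: 0.01667 × V_1 = 0.05  =>  V_1 = 3 V
V_th = V_1 - V_2 = 3 - 0 = 3 V
Step 2 — R_th: zero the source — replace V1 by a short circuit (node 2 merges into node 0) — and find the resistance seen between A (node 1) and B (node 0).
Reduce the network between node 1 (A) and node 0 (B) by series/parallel combination:
  Rp1 = R1 ‖ R2 (parallel, both between nodes 0 and 1) = 1/(1/100 + 1/150) = 60 Ω
R_th = 60 Ω

Final answer: V_th = 3 V, R_th = 60 Ω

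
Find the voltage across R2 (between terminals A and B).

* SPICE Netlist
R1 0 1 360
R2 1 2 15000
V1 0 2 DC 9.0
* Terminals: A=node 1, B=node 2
R1 and R2 are in series across V1 (node 0 → node 1 → node 2), and the output A–B is taken across R2, so this is a voltage divider.
Series current: I = V1/(R1 + R2) = 9/(360 + 15000) = 9/15360 = 0.0005859 A
V_R2 = I × R2 = V1 × R2/(R1 + R2) = 9 × 15000/15360 = 8.789 V

Final answer: 8.789 V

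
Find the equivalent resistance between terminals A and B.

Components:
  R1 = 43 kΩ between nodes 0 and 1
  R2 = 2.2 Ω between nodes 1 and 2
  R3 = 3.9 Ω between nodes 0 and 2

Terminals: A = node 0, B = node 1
Reduce the network between node 0 (A) and node 1 (B) by series/parallel combination:
  Rs1 = R3 + R2 (series, joined only at node 2) = 3.9 + 2.2 = 6.1 Ω
  Rp1 = R1 ‖ Rs1 (parallel, both between nodes 0 and 1) = 1/(1/43000 + 1/6.1) = 6.099 Ω
R_eq = 6.099 Ω

Final answer: 6.099 Ω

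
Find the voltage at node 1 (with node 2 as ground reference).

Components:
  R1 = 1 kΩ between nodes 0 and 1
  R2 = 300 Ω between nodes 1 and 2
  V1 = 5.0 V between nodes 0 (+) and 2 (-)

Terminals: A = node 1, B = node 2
Nodal analysis, taking node 2 as the 0 V reference.
Source V1 fixes V_0 = 5 V.
KCL at each unknown node (sum of currents leaving = 0; resistances in Ω):
  Node 1: (V_1 - 5)/1000 + (V_1 - 0)/300 = 0
Collecting terms: 0.004333 × V_1 = 0.005  =>  V_1 = 1.154 V
The requested potential is V_1 = 1.154 V.

Final answer: V_1 = 1.154 V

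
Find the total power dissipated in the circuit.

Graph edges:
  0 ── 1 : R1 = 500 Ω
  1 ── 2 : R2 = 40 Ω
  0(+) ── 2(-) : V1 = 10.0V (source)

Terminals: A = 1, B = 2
Nodal analysis, taking node 2 as the 0 V reference.
Source V1 fixes V_0 = 10 V.
KCL at each unknown node (sum of currents leaving = 0; resistances in Ω):
  Node 1: (V_1 - 10)/500 + (V_1 - 0)/40 = 0
Collecting terms: 0.027 × V_1 = 0.02  =>  V_1 = 0.7407 V
Power in each resistor, P = (ΔV)²/R:
  P_R1 = (10 - 0.7407)²/500 = 0.1715 W
  P_R2 = (0.7407 - 0)²/40 = 0.01372 W
P_total = P_R1 + P_R2 = 0.1852 W

Final answer: 0.1852 W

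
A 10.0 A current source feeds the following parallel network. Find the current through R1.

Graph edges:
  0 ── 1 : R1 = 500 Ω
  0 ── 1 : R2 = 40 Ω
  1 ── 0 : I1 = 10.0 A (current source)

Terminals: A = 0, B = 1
All resistors sit directly between nodes 0 and 1, so they are in parallel and share one voltage V; the full source current 10 A splits among them.
1/R_par = 1/500 + 1/40 = 0.027 S  =>  R_par = 37.04 Ω
V = I × R_par = 10 × 37.04 = 370.4 V
I_R1 = V/R1 = 370.4/500 = 0.7407 A

Final answer: 0.7407 A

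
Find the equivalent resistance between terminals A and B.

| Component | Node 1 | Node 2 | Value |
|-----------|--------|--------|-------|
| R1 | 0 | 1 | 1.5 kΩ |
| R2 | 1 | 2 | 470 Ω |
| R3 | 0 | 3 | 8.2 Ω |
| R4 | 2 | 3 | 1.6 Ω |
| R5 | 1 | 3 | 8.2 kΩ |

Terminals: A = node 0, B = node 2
The network is not a plain series/parallel combination. Inject a 1 A test current into terminal A (node 0) and return it from terminal B (node 2); then R_eq = V_A / (1 A).
Nodal analysis, taking node 2 as the 0 V reference.
Current source I_test pushes 1 A into node 0 and draws it out of node 2.
KCL at each unknown node (sum of currents leaving = 0; resistances in Ω):
  Node 0: (V_0 - V_1)/1500 + (V_0 - V_3)/8.2 - 1 = 0
  Node 1: (V_1 - V_0)/1500 + (V_1 - 0)/470 + (V_1 - V_3)/8200 = 0
  Node 3: (V_3 - V_0)/8.2 + (V_3 - V_1)/8200 + (V_3 - 0)/1.6 = 0
Collecting terms (coefficients in siemens):
  0.1226·V_0 - 0.0006667·V_1 - 0.122·V_3 = 1
  0.002916·V_1 - 0.0006667·V_0 - 0.000122·V_3 = 0
  0.7471·V_3 - 0.122·V_0 - 0.000122·V_1 = 0
Solving these 3 simultaneous equations (Gaussian elimination) gives:
  V_0 = 9.751 V, V_1 = 2.296 V, V_3 = 1.592 V
R_eq = V_0 / 1 A = 9.751 Ω

Final answer: 9.751 Ω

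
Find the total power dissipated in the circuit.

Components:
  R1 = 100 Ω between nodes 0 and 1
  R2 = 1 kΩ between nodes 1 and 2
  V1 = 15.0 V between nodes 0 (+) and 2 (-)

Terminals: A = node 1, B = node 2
Nodal analysis, taking node 2 as the 0 V reference.
Source V1 fixes V_0 = 15 V.
KCL at each unknown node (sum of currents leaving = 0; resistances in Ω):
  Node 1: (V_1 - 15)/100 + (V_1 - 0)/1000 = 0
Collecting terms: 0.011 × V_1 = 0.15  =>  V_1 = 13.64 V
Power in each resistor, P = (ΔV)²/R:
  P_R1 = (15 - 13.64)²/100 = 0.0186 W
  P_R2 = (13.64 - 0)²/1000 = 0.186 W
P_total = P_R1 + P_R2 = 0.2045 W

Final answer: 0.2045 W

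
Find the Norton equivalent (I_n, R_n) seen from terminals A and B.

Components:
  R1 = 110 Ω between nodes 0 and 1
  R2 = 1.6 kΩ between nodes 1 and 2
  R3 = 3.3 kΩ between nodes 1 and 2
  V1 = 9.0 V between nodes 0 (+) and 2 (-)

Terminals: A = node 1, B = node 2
Find the Thévenin equivalent first; then I_n = V_th/R_th and R_n = R_th.
Step 1 — V_th is the open-circuit voltage V_A - V_B (nothing connected across the terminals).
Nodal analysis, taking node 2 as the 0 V reference.
Source V1 fixes V_0 = 9 V.
KCL at each unknown node (sum of currents leaving = 0; resistances in Ω):
  Node 1: (V_1 - 9)/110 + (V_1 - 0)/1600 + (V_1 - 0)/3300 = 0
Collecting terms: 0.01002 × V_1 = 0.08182  =>  V_1 = 8.166 V
V_th = V_1 - V_2 = 8.166 - 0 = 8.166 V
Step 2 — R_th: zero the source — replace V1 by a short circuit (node 2 merges into node 0) — and find the resistance seen between A (node 1) and B (node 0).
Reduce the network between node 1 (A) and node 0 (B) by series/parallel combination:
  Rp1 = R1 ‖ R2 ‖ R3 (parallel, all between nodes 0 and 1) = 1/(1/110 + 1/1600 + 1/3300) = 99.81 Ω
R_th = 99.81 Ω
I_n = V_th/R_th = 8.166/99.81 = 0.08182 A, and R_n = R_th = 99.81 Ω

Final answer: I_n = 0.08182 A, R_n = 99.81 Ω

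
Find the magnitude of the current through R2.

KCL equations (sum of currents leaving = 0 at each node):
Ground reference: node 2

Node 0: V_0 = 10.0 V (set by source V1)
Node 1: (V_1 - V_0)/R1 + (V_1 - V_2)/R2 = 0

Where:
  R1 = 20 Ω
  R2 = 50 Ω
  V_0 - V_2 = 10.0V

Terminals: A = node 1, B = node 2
Nodal analysis, taking node 2 as the 0 V reference.
Source V1 fixes V_0 = 10 V.
KCL at each unknown node (sum of currents leaving = 0; resistances in Ω):
  Node 1: (V_1 - 10)/20 + (V_1 - 0)/50 = 0
Collecting terms: 0.07 × V_1 = 0.5  =>  V_1 = 7.143 V
I_R2 = (V_1 - V_2)/R2 = (7.143 - 0)/50 = 0.1429 A
|I_R2| = 0.1429 A

Final answer: |I_R2| = 0.1429 A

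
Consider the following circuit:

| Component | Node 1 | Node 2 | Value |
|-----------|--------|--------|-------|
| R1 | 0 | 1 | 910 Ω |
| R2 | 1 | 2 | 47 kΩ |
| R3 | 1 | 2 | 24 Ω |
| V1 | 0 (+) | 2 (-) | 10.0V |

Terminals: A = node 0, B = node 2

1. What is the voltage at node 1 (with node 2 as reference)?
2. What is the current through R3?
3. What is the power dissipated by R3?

Nodal analysis, taking node 2 as the 0 V reference.
Source V1 fixes V_0 = 10 V.
KCL at each unknown node (sum of currents leaving = 0; resistances in Ω):
  Node 1: (V_1 - 10)/910 + (V_1 - 0)/47000 + (V_1 - 0)/24 = 0
Collecting terms: 0.04279 × V_1 = 0.01099  =>  V_1 = 0.2568 V
Part 1:
  Read off the nodal solution: V_1 = 0.2568 V
Part 2:
  I_R3 = (V_1 - V_2)/R3 = (0.2568 - 0)/24 = 0.0107 A
  Magnitude: I_R3 = 0.0107 A
Part 3:
  I_R3 = (V_1 - V_2)/R3 = (0.2568 - 0)/24 = 0.0107 A
  P_R3 = I_R3² × R3 = (0.0107)² × 24 = 0.002748 W

Final answers:
1. V_1 = 0.2568 V
2. I_R3 = 0.0107 A
3. P_R3 = 0.002748 W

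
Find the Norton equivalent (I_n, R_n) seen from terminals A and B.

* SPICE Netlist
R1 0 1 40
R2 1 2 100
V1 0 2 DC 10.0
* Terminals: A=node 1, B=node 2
Find the Thévenin equivalent first; then I_n = V_th/R_th and R_n = R_th.
Step 1 — V_th is the open-circuit voltage V_A - V_B (nothing connected across the terminals).
Nodal analysis, taking node 2 as the 0 V reference.
Source V1 fixes V_0 = 10 V.
KCL at each unknown node (sum of currents leaving = 0; resistances in Ω):
  Node 1: (V_1 - 10)/40 + (V_1 - 0)/100 = 0
Collecting terms: 0.035 × V_1 = 0.25  =>  V_1 = 7.143 V
V_th = V_1 - V_2 = 7.143 - 0 = 7.143 V
Step 2 — R_th: zero the source — replace V1 by a short circuit (node 2 merges into node 0) — and find the resistance seen between A (node 1) and B (node 0).
Reduce the network between node 1 (A) and node 0 (B) by series/parallel combination:
  Rp1 = R1 ‖ R2 (parallel, both between nodes 0 and 1) = 1/(1/40 + 1/100) = 28.57 Ω
R_th = 28.57 Ω
I_n = V_th/R_th = 7.143/28.57 = 0.25 A, and R_n = R_th = 28.57 Ω

Final answer: I_n = 0.25 A, R_n = 28.57 Ω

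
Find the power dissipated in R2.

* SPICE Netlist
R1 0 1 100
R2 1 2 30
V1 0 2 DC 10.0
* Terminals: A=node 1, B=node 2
Nodal analysis, taking node 2 as the 0 V reference.
Source V1 fixes V_0 = 10 V.
KCL at each unknown node (sum of currents leaving = 0; resistances in Ω):
  Node 1: (V_1 - 10)/100 + (V_1 - 0)/30 = 0
Collecting terms: 0.04333 × V_1 = 0.1  =>  V_1 = 2.308 V
I_R2 = (V_1 - V_2)/R2 = (2.308 - 0)/30 = 0.07692 A
P_R2 = I_R2² × R2 = (0.07692)² × 30 = 0.1775 W

Final answer: 0.1775 W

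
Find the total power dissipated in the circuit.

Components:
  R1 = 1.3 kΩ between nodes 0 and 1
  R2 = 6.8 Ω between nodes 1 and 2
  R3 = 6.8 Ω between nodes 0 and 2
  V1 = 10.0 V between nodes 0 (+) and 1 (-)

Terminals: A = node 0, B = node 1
Nodal analysis, taking node 1 as the 0 V reference.
Source V1 fixes V_0 = 10 V.
KCL at each unknown node (sum of currents leaving = 0; resistances in Ω):
  Node 2: (V_2 - 0)/6.8 + (V_2 - 10)/6.8 = 0
Collecting terms: 0.2941 × V_2 = 1.471  =>  V_2 = 5 V
Power in each resistor, P = (ΔV)²/R:
  P_R1 = (10 - 0)²/1300 = 0.07692 W
  P_R2 = (0 - 5)²/6.8 = 3.676 W
  P_R3 = (10 - 5)²/6.8 = 3.676 W
P_total = P_R1 + P_R2 + P_R3 = 7.43 W

Final answer: 7.43 W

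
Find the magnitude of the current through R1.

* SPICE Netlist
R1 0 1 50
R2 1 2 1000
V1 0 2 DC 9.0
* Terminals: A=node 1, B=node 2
Nodal analysis, taking node 2 as the 0 V reference.
Source V1 fixes V_0 = 9 V.
KCL at each unknown node (sum of currents leaving = 0; resistances in Ω):
  Node 1: (V_1 - 9)/50 + (V_1 - 0)/1000 = 0
Collecting terms: 0.021 × V_1 = 0.18  =>  V_1 = 8.571 V
I_R1 = (V_0 - V_1)/R1 = (9 - 8.571)/50 = 0.008571 A
|I_R1| = 0.008571 A

Final answer: |I_R1| = 0.008571 A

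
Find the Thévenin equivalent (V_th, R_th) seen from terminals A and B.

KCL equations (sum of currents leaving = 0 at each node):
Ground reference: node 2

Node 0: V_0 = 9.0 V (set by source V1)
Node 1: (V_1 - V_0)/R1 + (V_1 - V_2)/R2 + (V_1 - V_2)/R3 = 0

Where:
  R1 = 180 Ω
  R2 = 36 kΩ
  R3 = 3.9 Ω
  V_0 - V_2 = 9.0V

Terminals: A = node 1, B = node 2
Step 1 — V_th is the open-circuit voltage V_A - V_B (nothing connected across the terminals).
Nodal analysis, taking node 2 as the 0 V reference.
Source V1 fixes V_0 = 9 V.
KCL at each unknown node (sum of currents leaving = 0; resistances in Ω):
  Node 1: (V_1 - 9)/180 + (V_1 - 0)/36000 + (V_1 - 0)/3.9 = 0
Collecting terms: 0.262 × V_1 = 0.05  =>  V_1 = 0.1908 V
V_th = V_1 - V_2 = 0.1908 - 0 = 0.1908 V
Step 2 — R_th: zero the source — replace V1 by a short circuit (node 2 merges into node 0) — and find the resistance seen between A (node 1) and B (node 0).
Reduce the network between node 1 (A) and node 0 (B) by series/parallel combination:
  Rp1 = R1 ‖ R2 ‖ R3 (parallel, all between nodes 0 and 1) = 1/(1/180 + 1/36000 + 1/3.9) = 3.817 Ω
R_th = 3.817 Ω

Final answer: V_th = 0.1908 V, R_th = 3.817 Ω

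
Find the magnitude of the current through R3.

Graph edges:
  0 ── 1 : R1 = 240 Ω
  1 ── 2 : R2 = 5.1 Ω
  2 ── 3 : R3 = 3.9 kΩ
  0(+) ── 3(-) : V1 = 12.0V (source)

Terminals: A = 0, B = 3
Nodal analysis, taking node 3 as the 0 V reference.
Source V1 fixes V_0 = 12 V.
KCL at each unknown node (sum of currents leaving = 0; resistances in Ω):
  Node 1: (V_1 - 12)/240 + (V_1 - V_2)/5.1 = 0
  Node 2: (V_2 - V_1)/5.1 + (V_2 - 0)/3900 = 0
Collecting terms (coefficients in siemens):
  0.2002·V_1 - 0.1961·V_2 = 0.05
  0.1963·V_2 - 0.1961·V_1 = 0
Determinant D = (0.2002)(0.1963) - (-0.1961)(-0.1961) = 0.0008683
V_1 = [(0.05)(0.1963) - (-0.1961)(0)]/D = 11.31 V
V_2 = [(0.2002)(0) - (0.05)(-0.1961)]/D = 11.29 V
I_R3 = (V_2 - V_3)/R3 = (11.29 - 0)/3900 = 0.002895 A
|I_R3| = 0.002895 A

Final answer: |I_R3| = 0.002895 A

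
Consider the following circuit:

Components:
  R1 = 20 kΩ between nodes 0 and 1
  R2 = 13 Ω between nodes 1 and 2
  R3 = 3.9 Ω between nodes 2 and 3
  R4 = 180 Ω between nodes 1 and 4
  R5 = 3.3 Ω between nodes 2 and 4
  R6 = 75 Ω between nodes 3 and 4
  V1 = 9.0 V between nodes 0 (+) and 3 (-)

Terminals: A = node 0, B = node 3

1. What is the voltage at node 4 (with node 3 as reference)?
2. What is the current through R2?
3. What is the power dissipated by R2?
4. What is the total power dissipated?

Nodal analysis, taking node 3 as the 0 V reference.
Source V1 fixes V_0 = 9 V.
KCL at each unknown node (sum of currents leaving = 0; resistances in Ω):
  Node 1: (V_1 - 9)/20000 + (V_1 - V_2)/13 + (V_1 - V_4)/180 = 0
  Node 2: (V_2 - V_1)/13 + (V_2 - 0)/3.9 + (V_2 - V_4)/3.3 = 0
  Node 4: (V_4 - V_1)/180 + (V_4 - V_2)/3.3 + (V_4 - 0)/75 = 0
Collecting terms (coefficients in siemens):
  0.08253·V_1 - 0.07692·V_2 - 0.005556·V_4 = 0.00045
  0.6364·V_2 - 0.07692·V_1 - 0.303·V_4 = 0
  0.3219·V_4 - 0.005556·V_1 - 0.303·V_2 = 0
Solving these 3 simultaneous equations (Gaussian elimination) gives:
  V_1 = 0.007119 V, V_2 = 0.001666 V, V_4 = 0.001691 V
Part 1:
  Read off the nodal solution: V_4 = 0.001691 V
Part 2:
  I_R2 = (V_1 - V_2)/R2 = (0.007119 - 0.001666)/13 = 0.0004195 A
  Magnitude: I_R2 = 0.0004195 A
Part 3:
  I_R2 = (V_1 - V_2)/R2 = (0.007119 - 0.001666)/13 = 0.0004195 A
  P_R2 = I_R2² × R2 = (0.0004195)² × 13 = 0.000002288 W
Part 4:
  Power in each resistor, P = (ΔV)²/R:
    P_R1 = (9 - 0.007119)²/20000 = 0.004044 W
    P_R2 = (0.007119 - 0.001666)²/13 = 0.000002288 W
    P_R3 = (0.001666 - 0)²/3.9 = 0.0000007114 W
    P_R4 = (0.007119 - 0.001691)²/180 = 0.0000001637 W
    P_R5 = (0.001666 - 0.001691)²/3.3 = 0.0000000001912 W
    P_R6 = (0 - 0.001691)²/75 = 0.00000003812 W
  P_total = P_R1 + P_R2 + P_R3 + P_R4 + P_R5 + P_R6 = 0.004047 W

Final answers:
1. V_4 = 0.001691 V
2. I_R2 = 0.0004195 A
3. P_R2 = 2.288e-06 W
4. P_total = 0.004047 W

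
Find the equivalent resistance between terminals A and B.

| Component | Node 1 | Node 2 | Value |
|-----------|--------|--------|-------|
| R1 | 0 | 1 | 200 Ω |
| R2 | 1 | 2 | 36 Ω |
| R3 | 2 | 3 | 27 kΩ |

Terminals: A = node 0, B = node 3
Reduce the network between node 0 (A) and node 3 (B) by series/parallel combination:
  Rs1 = R1 + R2 (series, joined only at node 1) = 200 + 36 = 236 Ω
  Rs2 = R3 + Rs1 (series, joined only at node 2) = 27000 + 236 = 27240 Ω
R_eq = 27.24 kΩ

Final answer: 27.24 kΩ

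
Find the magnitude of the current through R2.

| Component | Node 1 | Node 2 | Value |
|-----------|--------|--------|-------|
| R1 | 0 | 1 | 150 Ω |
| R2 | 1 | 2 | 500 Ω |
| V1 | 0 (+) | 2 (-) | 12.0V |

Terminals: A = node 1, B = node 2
Nodal analysis, taking node 2 as the 0 V reference.
Source V1 fixes V_0 = 12 V.
KCL at each unknown node (sum of currents leaving = 0; resistances in Ω):
  Node 1: (V_1 - 12)/150 + (V_1 - 0)/500 = 0
Collecting terms: 0.008667 × V_1 = 0.08  =>  V_1 = 9.231 V
I_R2 = (V_1 - V_2)/R2 = (9.231 - 0)/500 = 0.01846 A
|I_R2| = 0.01846 A

Final answer: |I_R2| = 0.01846 A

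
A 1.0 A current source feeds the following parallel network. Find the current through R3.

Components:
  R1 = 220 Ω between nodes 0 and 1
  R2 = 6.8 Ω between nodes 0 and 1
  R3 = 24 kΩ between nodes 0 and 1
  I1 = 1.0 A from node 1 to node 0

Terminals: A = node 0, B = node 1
All resistors sit directly between nodes 0 and 1, so they are in parallel and share one voltage V; the full source current 1 A splits among them.
1/R_par = 1/220 + 1/6.8 + 1/24000 = 0.1516 S  =>  R_par = 6.594 Ω
V = I × R_par = 1 × 6.594 = 6.594 V
I_R3 = V/R3 = 6.594/24000 = 0.0002748 A

Final answer: 0.0002748 A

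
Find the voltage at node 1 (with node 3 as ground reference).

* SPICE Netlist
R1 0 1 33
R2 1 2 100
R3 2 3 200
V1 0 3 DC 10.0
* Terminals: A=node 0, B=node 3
Nodal analysis, taking node 3 as the 0 V reference.
Source V1 fixes V_0 = 10 V.
KCL at each unknown node (sum of currents leaving = 0; resistances in Ω):
  Node 1: (V_1 - 10)/33 + (V_1 - V_2)/100 = 0
  Node 2: (V_2 - V_1)/100 + (V_2 - 0)/200 = 0
Collecting terms (coefficients in siemens):
  0.0403·V_1 - 0.01·V_2 = 0.303
  0.015·V_2 - 0.01·V_1 = 0
Determinant D = (0.0403)(0.015) - (-0.01)(-0.01) = 0.0005045
V_1 = [(0.303)(0.015) - (-0.01)(0)]/D = 9.009 V
V_2 = [(0.0403)(0) - (0.303)(-0.01)]/D = 6.006 V
The requested potential is V_1 = 9.009 V.

Final answer: V_1 = 9.009 V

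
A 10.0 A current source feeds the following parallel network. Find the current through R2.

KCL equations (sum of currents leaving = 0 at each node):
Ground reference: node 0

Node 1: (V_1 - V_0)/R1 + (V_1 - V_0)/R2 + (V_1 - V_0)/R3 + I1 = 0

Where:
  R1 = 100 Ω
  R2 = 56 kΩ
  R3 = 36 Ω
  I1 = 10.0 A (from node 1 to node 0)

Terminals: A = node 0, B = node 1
All resistors sit directly between nodes 0 and 1, so they are in parallel and share one voltage V; the full source current 10 A splits among them.
1/R_par = 1/100 + 1/56000 + 1/36 = 0.0378 S  =>  R_par = 26.46 Ω
V = I × R_par = 10 × 26.46 = 264.6 V
I_R2 = V/R2 = 264.6/56000 = 0.004725 A

Final answer: 0.004725 A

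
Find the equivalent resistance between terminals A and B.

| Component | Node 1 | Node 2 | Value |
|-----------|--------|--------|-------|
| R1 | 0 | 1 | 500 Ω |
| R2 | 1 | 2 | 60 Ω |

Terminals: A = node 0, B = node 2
Reduce the network between node 0 (A) and node 2 (B) by series/parallel combination:
  Rs1 = R1 + R2 (series, joined only at node 1) = 500 + 60 = 560 Ω
R_eq = 560 Ω

Final answer: 560 Ω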